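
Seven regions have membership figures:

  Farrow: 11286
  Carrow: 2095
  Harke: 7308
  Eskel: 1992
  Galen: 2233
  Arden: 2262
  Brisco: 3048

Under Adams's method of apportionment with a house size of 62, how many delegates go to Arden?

5

Standard divisor 30224/62 ≈ 487.484; standard quotas: Farrow 23.152, Carrow 4.298, Harke 14.991, Eskel 4.086, Galen 4.581, Arden 4.640, Brisco 6.253.
Rounding up gives 24, 5, 15, 5, 5, 5, 7 = 66 seats, so the divisor must be adjusted.
With modified divisor 520: modified quotas Farrow 21.704, Carrow 4.029, Harke 14.054, Eskel 3.831, Galen 4.294, Arden 4.350, Brisco 5.862.
Rounding up: Farrow 22, Carrow 5, Harke 15, Eskel 4, Galen 5, Arden 5, Brisco 6 (total 62).
Arden receives 5.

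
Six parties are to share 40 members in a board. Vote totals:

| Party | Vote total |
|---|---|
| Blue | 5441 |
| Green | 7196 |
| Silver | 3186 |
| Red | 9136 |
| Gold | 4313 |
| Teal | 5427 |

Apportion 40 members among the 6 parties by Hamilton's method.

The standard divisor is 34699/40 ≈ 867.475.
Standard quotas: Blue 6.2722, Green 8.2953, Silver 3.6727, Red 10.5317, Gold 4.9719, Teal 6.2561.
Lower quotas: Blue 6, Green 8, Silver 3, Red 10, Gold 4, Teal 6 (sum 37, leaving 3 seats).
Remainders in descending order: Gold 0.9719, Silver 0.6727, Red 0.5317, Green 0.2953, Blue 0.2722, Teal 0.2561.
The surplus seats go to Gold, Silver, Red.

Blue: 6, Green: 8, Silver: 4, Red: 11, Gold: 5, Teal: 6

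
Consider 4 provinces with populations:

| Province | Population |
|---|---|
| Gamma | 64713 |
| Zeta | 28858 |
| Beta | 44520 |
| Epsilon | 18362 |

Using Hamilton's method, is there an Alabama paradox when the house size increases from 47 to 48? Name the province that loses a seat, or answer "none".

At 47 seats: Gamma 19, Zeta 9, Beta 13, Epsilon 6.
At 48 seats: Gamma 20, Zeta 9, Beta 14, Epsilon 5.
Epsilon drops from 6 to 5.

Epsilon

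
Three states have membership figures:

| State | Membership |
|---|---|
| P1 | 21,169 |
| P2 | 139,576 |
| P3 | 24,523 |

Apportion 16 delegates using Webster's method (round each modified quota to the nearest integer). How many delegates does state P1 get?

Standard divisor 185268/16 ≈ 11579.25; standard quotas: P1 1.828, P2 12.054, P3 2.118.
Rounding to the nearest integer gives P1 2, P2 12, P3 2 — total 16, matching the house size, so no adjustment is needed.
P1 receives 2.

2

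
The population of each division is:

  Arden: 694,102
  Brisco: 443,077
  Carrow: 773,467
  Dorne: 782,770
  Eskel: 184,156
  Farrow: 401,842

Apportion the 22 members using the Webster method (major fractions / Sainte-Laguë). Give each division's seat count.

Standard divisor 3279414/22 ≈ 149064.273; standard quotas: Arden 4.656, Brisco 2.972, Carrow 5.189, Dorne 5.251, Eskel 1.235, Farrow 2.696.
Rounding to the nearest integer gives Arden 5, Brisco 3, Carrow 5, Dorne 5, Eskel 1, Farrow 3 — total 22, matching the house size, so no adjustment is needed.

Arden 5, Brisco 3, Carrow 5, Dorne 5, Eskel 1, Farrow 3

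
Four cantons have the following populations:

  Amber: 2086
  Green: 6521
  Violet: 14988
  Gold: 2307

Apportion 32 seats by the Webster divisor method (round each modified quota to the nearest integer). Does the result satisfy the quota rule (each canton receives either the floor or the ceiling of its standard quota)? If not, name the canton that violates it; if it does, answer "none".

Standard quotas: Amber 2.577, Green 8.056, Violet 18.517, Gold 2.850.
Webster allocation: Amber 3, Green 8, Violet 18, Gold 3.
Every allocation lies between the lower and upper quota.

none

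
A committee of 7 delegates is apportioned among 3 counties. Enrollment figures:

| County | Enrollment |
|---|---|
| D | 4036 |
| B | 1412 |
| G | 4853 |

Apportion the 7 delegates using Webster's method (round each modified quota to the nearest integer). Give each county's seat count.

Standard divisor 10301/7 ≈ 1471.571; standard quotas: D 2.743, B 0.960, G 3.298.
Rounding to the nearest integer gives D 3, B 1, G 3 — total 7, matching the house size, so no adjustment is needed.

D 3; B 1; G 3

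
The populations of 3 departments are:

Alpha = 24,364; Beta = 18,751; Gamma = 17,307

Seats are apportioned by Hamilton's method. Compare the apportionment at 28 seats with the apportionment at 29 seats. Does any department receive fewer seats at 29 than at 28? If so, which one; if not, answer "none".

none

At 28 seats: Alpha 11, Beta 9, Gamma 8.
At 29 seats: Alpha 12, Beta 9, Gamma 8.
No department's allocation decreased.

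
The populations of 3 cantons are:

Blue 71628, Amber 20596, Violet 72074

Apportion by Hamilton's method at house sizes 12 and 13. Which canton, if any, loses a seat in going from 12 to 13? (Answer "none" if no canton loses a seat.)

Amber

At 12 seats: Blue 5, Amber 2, Violet 5.
At 13 seats: Blue 6, Amber 1, Violet 6.
Amber drops from 2 to 1.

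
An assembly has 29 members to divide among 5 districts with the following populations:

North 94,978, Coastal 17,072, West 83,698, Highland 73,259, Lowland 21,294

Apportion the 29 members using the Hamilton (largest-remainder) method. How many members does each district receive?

Total 290301; standard divisor 290301/29 ≈ 10010.379.
Standard quotas: North 9.4880, Coastal 1.7054, West 8.3611, Highland 7.3183, Lowland 2.1272.
Lower quotas: North 9, Coastal 1, West 8, Highland 7, Lowland 2 (sum 27, leaving 2 seats).
Remainders in descending order: Coastal 0.7054, North 0.4880, West 0.3611, Highland 0.3183, Lowland 0.1272.
The surplus seats go to Coastal, North.

North 10, Coastal 2, West 8, Highland 7, Lowland 2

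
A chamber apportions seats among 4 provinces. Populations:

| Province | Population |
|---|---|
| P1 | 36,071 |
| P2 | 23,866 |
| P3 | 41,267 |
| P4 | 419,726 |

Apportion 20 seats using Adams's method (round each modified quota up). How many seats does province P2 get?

Standard divisor 520930/20 ≈ 26046.5; standard quotas: P1 1.385, P2 0.916, P3 1.584, P4 16.114.
Rounding up gives 2, 1, 2, 17 = 22 seats, so the divisor must be adjusted.
With modified divisor 29000: modified quotas P1 1.244, P2 0.823, P3 1.423, P4 14.473.
Rounding up: P1 2, P2 1, P3 2, P4 15 (total 20).
P2 receives 1.

1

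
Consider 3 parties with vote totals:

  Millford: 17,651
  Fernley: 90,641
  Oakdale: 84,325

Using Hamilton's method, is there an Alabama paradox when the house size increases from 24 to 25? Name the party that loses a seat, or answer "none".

none

At 24 seats: Millford 2, Fernley 11, Oakdale 11.
At 25 seats: Millford 2, Fernley 12, Oakdale 11.
No party's allocation decreased.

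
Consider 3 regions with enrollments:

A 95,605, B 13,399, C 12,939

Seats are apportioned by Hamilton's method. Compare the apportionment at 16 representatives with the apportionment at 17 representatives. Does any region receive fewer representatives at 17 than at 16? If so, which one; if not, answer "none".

none

At 16 seats: A 12, B 2, C 2.
At 17 seats: A 13, B 2, C 2.
No region's allocation decreased.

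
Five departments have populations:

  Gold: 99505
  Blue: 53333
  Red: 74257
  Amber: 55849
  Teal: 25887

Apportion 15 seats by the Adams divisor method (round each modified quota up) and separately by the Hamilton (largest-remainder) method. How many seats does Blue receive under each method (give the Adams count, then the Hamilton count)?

Adams: Gold 4, Blue 3, Red 3, Amber 3, Teal 2.
Hamilton: Gold 5, Blue 2, Red 4, Amber 3, Teal 1.
Blue gets 3 under Adams and 2 under Hamilton.

3 and 2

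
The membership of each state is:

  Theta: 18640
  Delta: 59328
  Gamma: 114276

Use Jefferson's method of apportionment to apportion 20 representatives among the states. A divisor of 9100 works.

Theta: 2, Delta: 6, Gamma: 12

With modified divisor 9100: modified quotas Theta 2.048, Delta 6.520, Gamma 12.558.
Rounding down: Theta 2, Delta 6, Gamma 12 (total 20).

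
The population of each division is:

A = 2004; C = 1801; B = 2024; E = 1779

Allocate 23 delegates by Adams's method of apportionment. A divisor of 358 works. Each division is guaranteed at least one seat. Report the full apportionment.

A: 6, C: 6, B: 6, E: 5

With modified divisor 358: modified quotas A 5.598, C 5.031, B 5.654, E 4.969.
Rounding up: A 6, C 6, B 6, E 5 (total 23).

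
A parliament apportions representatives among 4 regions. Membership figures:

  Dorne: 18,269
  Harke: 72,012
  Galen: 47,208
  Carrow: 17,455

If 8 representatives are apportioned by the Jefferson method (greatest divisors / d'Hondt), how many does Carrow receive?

Standard divisor 154944/8 ≈ 19368; standard quotas: Dorne 0.943, Harke 3.718, Galen 2.437, Carrow 0.901.
Rounding down gives 0, 3, 2, 0 = 5 seats, so the divisor must be adjusted.
With modified divisor 16600: modified quotas Dorne 1.101, Harke 4.338, Galen 2.844, Carrow 1.052.
Rounding down: Dorne 1, Harke 4, Galen 2, Carrow 1 (total 8).
Carrow receives 1.

1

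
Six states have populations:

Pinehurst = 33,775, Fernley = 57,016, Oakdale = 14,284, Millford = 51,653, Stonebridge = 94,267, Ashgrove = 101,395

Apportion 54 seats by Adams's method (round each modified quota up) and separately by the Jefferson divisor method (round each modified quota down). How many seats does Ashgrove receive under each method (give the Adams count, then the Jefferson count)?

Adams: Pinehurst 5, Fernley 9, Oakdale 3, Millford 8, Stonebridge 14, Ashgrove 15.
Jefferson: Pinehurst 5, Fernley 9, Oakdale 2, Millford 8, Stonebridge 14, Ashgrove 16.
Ashgrove gets 15 under Adams and 16 under Jefferson.

15 and 16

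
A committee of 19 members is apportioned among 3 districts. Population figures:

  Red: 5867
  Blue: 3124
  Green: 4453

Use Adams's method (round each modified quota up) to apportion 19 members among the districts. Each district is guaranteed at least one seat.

Standard divisor 13444/19 ≈ 707.579; standard quotas: Red 8.292, Blue 4.415, Green 6.293.
Rounding up gives 9, 5, 7 = 21 seats, so the divisor must be adjusted.
With modified divisor 760: modified quotas Red 7.720, Blue 4.111, Green 5.859.
Rounding up: Red 8, Blue 5, Green 6 (total 19).

Red=8; Blue=5; Green=6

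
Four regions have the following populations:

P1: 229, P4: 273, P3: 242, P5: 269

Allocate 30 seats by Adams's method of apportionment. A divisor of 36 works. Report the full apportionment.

With modified divisor 36: modified quotas P1 6.361, P4 7.583, P3 6.722, P5 7.472.
Rounding up: P1 7, P4 8, P3 7, P5 8 (total 30).

P1: 7; P4: 8; P3: 7; P5: 8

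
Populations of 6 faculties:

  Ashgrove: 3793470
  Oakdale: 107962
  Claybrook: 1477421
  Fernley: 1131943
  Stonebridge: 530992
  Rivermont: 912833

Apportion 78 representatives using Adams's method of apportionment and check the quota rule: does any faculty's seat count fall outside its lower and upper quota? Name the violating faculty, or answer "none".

Standard quotas: Ashgrove 37.197, Oakdale 1.059, Claybrook 14.487, Fernley 11.099, Stonebridge 5.207, Rivermont 8.951.
Adams allocation: Ashgrove 36, Oakdale 2, Claybrook 14, Fernley 11, Stonebridge 6, Rivermont 9.
Ashgrove has quota 37.197 (lower 37, upper 38) but receives 36 — outside the quota interval.

Ashgrove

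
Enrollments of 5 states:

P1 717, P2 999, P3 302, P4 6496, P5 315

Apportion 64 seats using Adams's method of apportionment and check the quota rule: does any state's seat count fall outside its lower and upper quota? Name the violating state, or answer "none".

Standard quotas: P1 5.197, P2 7.242, P3 2.189, P4 47.088, P5 2.283.
Adams allocation: P1 5, P2 7, P3 3, P4 46, P5 3.
P4 has quota 47.088 (lower 47, upper 48) but receives 46 — outside the quota interval.

P4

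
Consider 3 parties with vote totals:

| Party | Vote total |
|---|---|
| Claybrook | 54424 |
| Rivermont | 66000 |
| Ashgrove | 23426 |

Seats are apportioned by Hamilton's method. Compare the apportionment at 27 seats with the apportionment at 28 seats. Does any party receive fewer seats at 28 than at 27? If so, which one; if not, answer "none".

Ashgrove

At 27 seats: Claybrook 10, Rivermont 12, Ashgrove 5.
At 28 seats: Claybrook 11, Rivermont 13, Ashgrove 4.
Ashgrove drops from 5 to 4.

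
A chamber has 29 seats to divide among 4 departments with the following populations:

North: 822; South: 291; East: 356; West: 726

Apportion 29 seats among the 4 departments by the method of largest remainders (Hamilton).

Total 2195; standard divisor 2195/29 ≈ 75.69.
Standard quotas: North 10.860, South 3.845, East 4.703, West 9.592.
Lower quotas: North 10, South 3, East 4, West 9 (sum 26, leaving 3 seats).
Remainders in descending order: North 0.860, South 0.845, East 0.703, West 0.592.
Largest remainders: North, South, East receive the extra seats.

North=11, South=4, East=5, West=9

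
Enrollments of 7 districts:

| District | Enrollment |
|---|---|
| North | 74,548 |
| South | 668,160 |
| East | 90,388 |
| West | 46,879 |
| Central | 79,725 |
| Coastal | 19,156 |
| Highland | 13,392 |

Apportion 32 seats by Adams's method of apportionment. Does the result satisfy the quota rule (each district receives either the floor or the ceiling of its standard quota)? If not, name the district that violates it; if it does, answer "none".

South

Standard quotas: North 2.404, South 21.548, East 2.915, West 1.512, Central 2.571, Coastal 0.618, Highland 0.432.
Adams allocation: North 3, South 19, East 3, West 2, Central 3, Coastal 1, Highland 1.
South has quota 21.548 (lower 21, upper 22) but receives 19 — outside the quota interval.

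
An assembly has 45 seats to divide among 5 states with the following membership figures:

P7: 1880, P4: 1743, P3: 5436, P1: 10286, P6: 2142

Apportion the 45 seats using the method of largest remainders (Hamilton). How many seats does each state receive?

P7 4, P4 4, P3 11, P1 22, P6 4

Total 21487; standard divisor 21487/45 ≈ 477.489.
Standard quotas: P7 3.9373, P4 3.6503, P3 11.3846, P1 21.5419, P6 4.4860.
Lower quotas: P7 3, P4 3, P3 11, P1 21, P6 4 (sum 42, leaving 3 seats).
Remainders in descending order: P7 0.9373, P4 0.6503, P1 0.5419, P6 0.4860, P3 0.3846.
Largest remainders: P7, P4, P1 receive the extra seats.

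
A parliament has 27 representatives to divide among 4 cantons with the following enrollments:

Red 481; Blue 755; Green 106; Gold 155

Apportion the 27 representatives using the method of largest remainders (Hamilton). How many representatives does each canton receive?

Red 9; Blue 13; Green 2; Gold 3

Total 1497; standard divisor 1497/27 ≈ 55.444.
Standard quotas: Red 8.675, Blue 13.617, Green 1.912, Gold 2.796.
Lower quotas: Red 8, Blue 13, Green 1, Gold 2 (sum 24, leaving 3 seats).
Remainders in descending order: Green 0.912, Gold 0.796, Red 0.675, Blue 0.617.
Largest remainders: Green, Gold, Red receive the extra seats.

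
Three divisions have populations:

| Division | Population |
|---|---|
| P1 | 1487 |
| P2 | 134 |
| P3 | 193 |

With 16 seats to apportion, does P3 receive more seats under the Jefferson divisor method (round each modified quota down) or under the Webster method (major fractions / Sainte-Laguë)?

Webster

Jefferson: P1 14, P2 1, P3 1.
Webster: P1 13, P2 1, P3 2.
P3 gets 1 under Jefferson and 2 under Webster.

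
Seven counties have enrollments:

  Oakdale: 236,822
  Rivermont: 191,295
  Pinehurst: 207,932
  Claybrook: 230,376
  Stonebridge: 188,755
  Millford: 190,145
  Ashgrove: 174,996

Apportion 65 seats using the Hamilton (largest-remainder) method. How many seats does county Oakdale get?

11

Standard divisor: 1420321 ÷ 65 ≈ 21851.092.
Standard quotas: Oakdale 10.8380, Rivermont 8.7545, Pinehurst 9.5159, Claybrook 10.5430, Stonebridge 8.6382, Millford 8.7019, Ashgrove 8.0086.
Lower quotas: Oakdale 10, Rivermont 8, Pinehurst 9, Claybrook 10, Stonebridge 8, Millford 8, Ashgrove 8 (sum 61, leaving 4 seats).
Remainders in descending order: Oakdale 0.8380, Rivermont 0.7545, Millford 0.7019, Stonebridge 0.6382, Claybrook 0.5430, Pinehurst 0.5159, Ashgrove 0.0086.
Largest remainders: Oakdale, Rivermont, Millford, Stonebridge receive the extra seats.
Oakdale receives 11.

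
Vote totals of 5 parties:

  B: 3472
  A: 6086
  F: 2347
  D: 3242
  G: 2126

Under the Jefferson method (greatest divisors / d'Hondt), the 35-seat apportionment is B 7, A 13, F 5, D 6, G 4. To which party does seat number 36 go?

D

Priority for the next seat is population ÷ (current seats + 1).
Priorities: B 434.000, A 434.714, F 391.167, D 463.143, G 425.200.
Highest priority: D.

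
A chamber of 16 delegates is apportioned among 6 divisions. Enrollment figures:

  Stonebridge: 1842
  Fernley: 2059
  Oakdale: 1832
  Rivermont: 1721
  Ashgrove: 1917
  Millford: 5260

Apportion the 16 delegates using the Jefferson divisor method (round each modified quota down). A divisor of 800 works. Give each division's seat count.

Stonebridge 2, Fernley 2, Oakdale 2, Rivermont 2, Ashgrove 2, Millford 6

With modified divisor 800: modified quotas Stonebridge 2.303, Fernley 2.574, Oakdale 2.290, Rivermont 2.151, Ashgrove 2.396, Millford 6.575.
Rounding down: Stonebridge 2, Fernley 2, Oakdale 2, Rivermont 2, Ashgrove 2, Millford 6 (total 16).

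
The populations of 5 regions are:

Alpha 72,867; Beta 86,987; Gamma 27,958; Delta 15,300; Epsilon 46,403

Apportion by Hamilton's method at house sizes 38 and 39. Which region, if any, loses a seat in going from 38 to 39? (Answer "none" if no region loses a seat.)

none

At 38 seats: Alpha 11, Beta 13, Gamma 4, Delta 3, Epsilon 7.
At 39 seats: Alpha 11, Beta 14, Gamma 4, Delta 3, Epsilon 7.
No region's allocation decreased.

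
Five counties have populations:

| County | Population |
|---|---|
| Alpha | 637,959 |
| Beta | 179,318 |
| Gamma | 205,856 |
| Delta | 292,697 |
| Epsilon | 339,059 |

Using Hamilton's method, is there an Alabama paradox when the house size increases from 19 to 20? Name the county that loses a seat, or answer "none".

At 19 seats: Alpha 7, Beta 2, Gamma 3, Delta 3, Epsilon 4.
At 20 seats: Alpha 8, Beta 2, Gamma 2, Delta 4, Epsilon 4.
Gamma drops from 3 to 2.

Gamma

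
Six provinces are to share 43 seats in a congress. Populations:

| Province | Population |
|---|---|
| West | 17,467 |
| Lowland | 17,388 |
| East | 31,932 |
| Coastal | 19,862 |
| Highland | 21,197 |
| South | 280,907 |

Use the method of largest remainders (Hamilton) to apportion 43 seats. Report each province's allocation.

The standard divisor is 388753/43 ≈ 9040.767.
Standard quotas: West 1.9320, Lowland 1.9233, East 3.5320, Coastal 2.1969, Highland 2.3446, South 31.0711.
Lower quotas: West 1, Lowland 1, East 3, Coastal 2, Highland 2, South 31 (sum 40, leaving 3 seats).
Remainders in descending order: West 0.9320, Lowland 0.9233, East 0.5320, Highland 0.3446, Coastal 0.1969, South 0.0711.
The surplus seats go to West, Lowland, East.

West 2, Lowland 2, East 4, Coastal 2, Highland 2, South 31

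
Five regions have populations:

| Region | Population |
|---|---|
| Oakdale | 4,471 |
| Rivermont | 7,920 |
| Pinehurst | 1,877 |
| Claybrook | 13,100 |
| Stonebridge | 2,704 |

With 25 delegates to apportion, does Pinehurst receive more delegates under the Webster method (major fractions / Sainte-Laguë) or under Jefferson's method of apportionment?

Webster

Webster: Oakdale 4, Rivermont 6, Pinehurst 2, Claybrook 11, Stonebridge 2.
Jefferson: Oakdale 4, Rivermont 7, Pinehurst 1, Claybrook 11, Stonebridge 2.
Pinehurst gets 2 under Webster and 1 under Jefferson.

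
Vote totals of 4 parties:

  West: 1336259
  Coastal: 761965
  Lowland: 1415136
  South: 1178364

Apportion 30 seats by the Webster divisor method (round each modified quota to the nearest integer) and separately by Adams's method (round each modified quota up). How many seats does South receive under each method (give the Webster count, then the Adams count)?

7 and 8

Webster: West 9, Coastal 5, Lowland 9, South 7.
Adams: West 8, Coastal 5, Lowland 9, South 8.
South gets 7 under Webster and 8 under Adams.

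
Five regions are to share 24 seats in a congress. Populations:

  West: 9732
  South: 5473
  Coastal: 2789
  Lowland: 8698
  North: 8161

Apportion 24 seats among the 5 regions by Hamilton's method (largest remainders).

Standard divisor: 34853 ÷ 24 ≈ 1452.208.
Standard quotas: West 6.7015, South 3.7687, Coastal 1.9205, Lowland 5.9895, North 5.6197.
Lower quotas: West 6, South 3, Coastal 1, Lowland 5, North 5 (sum 20, leaving 4 seats).
Remainders in descending order: Lowland 0.9895, Coastal 0.9205, South 0.7687, West 0.7015, North 0.6197.
Largest remainders: Lowland, Coastal, South, West receive the extra seats.

West 7, South 4, Coastal 2, Lowland 6, North 5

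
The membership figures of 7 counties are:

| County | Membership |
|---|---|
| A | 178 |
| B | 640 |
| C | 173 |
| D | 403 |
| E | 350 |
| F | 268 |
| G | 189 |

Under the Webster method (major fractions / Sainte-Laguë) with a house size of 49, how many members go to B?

14

Standard divisor 2201/49 ≈ 44.918; standard quotas: A 3.963, B 14.248, C 3.851, D 8.972, E 7.792, F 5.966, G 4.208.
Rounding to the nearest integer gives A 4, B 14, C 4, D 9, E 8, F 6, G 4 — total 49, matching the house size, so no adjustment is needed.
B receives 14.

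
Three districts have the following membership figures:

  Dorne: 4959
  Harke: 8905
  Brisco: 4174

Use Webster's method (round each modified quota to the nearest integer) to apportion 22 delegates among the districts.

Standard divisor 18038/22 ≈ 819.909; standard quotas: Dorne 6.048, Harke 10.861, Brisco 5.091.
Rounding to the nearest integer gives Dorne 6, Harke 11, Brisco 5 — total 22, matching the house size, so no adjustment is needed.

Dorne=6, Harke=11, Brisco=5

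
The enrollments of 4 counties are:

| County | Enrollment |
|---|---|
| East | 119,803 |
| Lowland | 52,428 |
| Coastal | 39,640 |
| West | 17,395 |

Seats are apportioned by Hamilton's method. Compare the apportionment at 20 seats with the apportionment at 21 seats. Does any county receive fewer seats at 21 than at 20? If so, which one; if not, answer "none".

At 20 seats: East 10, Lowland 5, Coastal 3, West 2.
At 21 seats: East 11, Lowland 5, Coastal 4, West 1.
West drops from 2 to 1.

West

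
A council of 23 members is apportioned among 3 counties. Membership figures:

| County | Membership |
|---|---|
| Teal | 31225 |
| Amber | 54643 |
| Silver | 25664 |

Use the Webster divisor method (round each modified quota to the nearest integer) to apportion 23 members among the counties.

Teal: 7, Amber: 11, Silver: 5

Standard divisor 111532/23 ≈ 4849.217; standard quotas: Teal 6.439, Amber 11.268, Silver 5.292.
Rounding to the nearest integer gives 6, 11, 5 = 22 seats, so the divisor must be adjusted.
With modified divisor 4780: modified quotas Teal 6.532, Amber 11.432, Silver 5.369.
Rounding to the nearest integer: Teal 7, Amber 11, Silver 5 (total 23).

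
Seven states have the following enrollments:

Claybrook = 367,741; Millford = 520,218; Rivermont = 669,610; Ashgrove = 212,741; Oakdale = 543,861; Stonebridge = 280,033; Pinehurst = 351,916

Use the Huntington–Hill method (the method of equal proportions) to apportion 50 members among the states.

Claybrook: 6; Millford: 9; Rivermont: 11; Ashgrove: 4; Oakdale: 9; Stonebridge: 5; Pinehurst: 6

With divisor 59795: modified quotas Claybrook 6.150, Millford 8.700, Rivermont 11.198, Ashgrove 3.558, Oakdale 9.095, Stonebridge 4.683, Pinehurst 5.885.
Geometric-mean thresholds: Claybrook √(6·7)=6.481, Millford √(8·9)=8.485, Rivermont √(11·12)=11.489, Ashgrove √(3·4)=3.464, Oakdale √(9·10)=9.487, Stonebridge √(4·5)=4.472, Pinehurst √(5·6)=5.477.
Each quota rounded against its threshold gives Claybrook 6, Millford 9, Rivermont 11, Ashgrove 4, Oakdale 9, Stonebridge 5, Pinehurst 6 (total 50).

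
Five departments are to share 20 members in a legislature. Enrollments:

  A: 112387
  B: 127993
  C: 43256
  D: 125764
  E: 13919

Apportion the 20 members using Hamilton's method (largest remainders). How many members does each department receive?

Total 423319; standard divisor 423319/20 ≈ 21165.95.
Standard quotas: A 5.3098, B 6.0471, C 2.0437, D 5.9418, E 0.6576.
Lower quotas: A 5, B 6, C 2, D 5, E 0 (sum 18, leaving 2 seats).
Remainders in descending order: D 0.9418, E 0.6576, A 0.3098, B 0.0471, C 0.0437.
Largest remainders: D, E receive the extra seats.

A=5, B=6, C=2, D=6, E=1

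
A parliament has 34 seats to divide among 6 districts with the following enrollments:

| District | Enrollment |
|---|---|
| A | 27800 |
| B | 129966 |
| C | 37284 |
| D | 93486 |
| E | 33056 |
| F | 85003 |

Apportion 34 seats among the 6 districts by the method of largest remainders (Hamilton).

A 2, B 11, C 3, D 8, E 3, F 7

The standard divisor is 406595/34 ≈ 11958.676.
Standard quotas: A 2.3247, B 10.8679, C 3.1177, D 7.8174, E 2.7642, F 7.1081.
Lower quotas: A 2, B 10, C 3, D 7, E 2, F 7 (sum 31, leaving 3 seats).
Remainders in descending order: B 0.8679, D 0.8174, E 0.7642, A 0.3247, C 0.1177, F 0.1081.
The surplus seats go to B, D, E.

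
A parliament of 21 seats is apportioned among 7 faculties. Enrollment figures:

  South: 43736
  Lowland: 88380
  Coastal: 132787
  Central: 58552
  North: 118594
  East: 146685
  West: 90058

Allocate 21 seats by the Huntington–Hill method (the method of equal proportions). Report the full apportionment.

South 1, Lowland 3, Coastal 4, Central 2, North 4, East 4, West 3

With divisor 33517: modified quotas South 1.305, Lowland 2.637, Coastal 3.962, Central 1.747, North 3.538, East 4.376, West 2.687.
Geometric-mean thresholds: South √(1·2)=1.414, Lowland √(2·3)=2.449, Coastal √(3·4)=3.464, Central √(1·2)=1.414, North √(3·4)=3.464, East √(4·5)=4.472, West √(2·3)=2.449.
Each quota rounded against its threshold gives South 1, Lowland 3, Coastal 4, Central 2, North 4, East 4, West 3 (total 21).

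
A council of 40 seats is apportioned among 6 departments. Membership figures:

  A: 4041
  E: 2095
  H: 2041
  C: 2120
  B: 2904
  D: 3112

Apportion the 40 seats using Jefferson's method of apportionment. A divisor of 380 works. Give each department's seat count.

With modified divisor 380: modified quotas A 10.634, E 5.513, H 5.371, C 5.579, B 7.642, D 8.189.
Rounding down: A 10, E 5, H 5, C 5, B 7, D 8 (total 40).

A 10, E 5, H 5, C 5, B 7, D 8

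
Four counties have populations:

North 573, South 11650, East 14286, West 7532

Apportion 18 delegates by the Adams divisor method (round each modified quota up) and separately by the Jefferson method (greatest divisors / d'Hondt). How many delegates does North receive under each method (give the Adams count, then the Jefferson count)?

Adams: North 1, South 6, East 7, West 4.
Jefferson: North 0, South 6, East 8, West 4.
North gets 1 under Adams and 0 under Jefferson.

1 and 0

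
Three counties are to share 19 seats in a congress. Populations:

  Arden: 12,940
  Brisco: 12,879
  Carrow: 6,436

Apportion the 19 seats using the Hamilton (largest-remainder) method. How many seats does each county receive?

Arden: 8; Brisco: 7; Carrow: 4

Total 32255; standard divisor 32255/19 ≈ 1697.632.
Standard quotas: Arden 7.6224, Brisco 7.5865, Carrow 3.7912.
Lower quotas: Arden 7, Brisco 7, Carrow 3 (sum 17, leaving 2 seats).
Remainders in descending order: Carrow 0.7912, Arden 0.6224, Brisco 0.5865.
Largest remainders: Carrow, Arden receive the extra seats.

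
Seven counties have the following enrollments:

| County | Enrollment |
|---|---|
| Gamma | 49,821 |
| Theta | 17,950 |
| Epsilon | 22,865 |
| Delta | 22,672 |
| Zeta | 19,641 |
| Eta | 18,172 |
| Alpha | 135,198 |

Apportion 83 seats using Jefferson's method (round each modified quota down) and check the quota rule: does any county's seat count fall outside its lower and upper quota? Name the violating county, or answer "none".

Standard quotas: Gamma 14.442, Theta 5.203, Epsilon 6.628, Delta 6.572, Zeta 5.694, Eta 5.268, Alpha 39.192.
Jefferson allocation: Gamma 15, Theta 5, Epsilon 6, Delta 6, Zeta 5, Eta 5, Alpha 41.
Alpha has quota 39.192 (lower 39, upper 40) but receives 41 — outside the quota interval.

Alpha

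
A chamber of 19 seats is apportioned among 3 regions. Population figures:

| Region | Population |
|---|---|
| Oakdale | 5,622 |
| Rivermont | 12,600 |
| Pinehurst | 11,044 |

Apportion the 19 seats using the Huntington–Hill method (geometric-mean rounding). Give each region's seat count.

Oakdale=4, Rivermont=8, Pinehurst=7

With divisor 1554: modified quotas Oakdale 3.618, Rivermont 8.108, Pinehurst 7.107.
Geometric-mean thresholds: Oakdale √(3·4)=3.464, Rivermont √(8·9)=8.485, Pinehurst √(7·8)=7.483.
Each quota rounded against its threshold gives Oakdale 4, Rivermont 8, Pinehurst 7 (total 19).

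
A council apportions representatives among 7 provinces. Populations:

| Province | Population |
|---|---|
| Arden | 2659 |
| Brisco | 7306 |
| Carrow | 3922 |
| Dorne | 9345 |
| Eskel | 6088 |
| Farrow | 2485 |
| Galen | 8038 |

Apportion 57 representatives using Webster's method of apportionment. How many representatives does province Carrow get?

Standard divisor 39843/57 ≈ 699; standard quotas: Arden 3.804, Brisco 10.452, Carrow 5.611, Dorne 13.369, Eskel 8.710, Farrow 3.555, Galen 11.499.
Rounding to the nearest integer gives Arden 4, Brisco 10, Carrow 6, Dorne 13, Eskel 9, Farrow 4, Galen 11 — total 57, matching the house size, so no adjustment is needed.
Carrow receives 6.

6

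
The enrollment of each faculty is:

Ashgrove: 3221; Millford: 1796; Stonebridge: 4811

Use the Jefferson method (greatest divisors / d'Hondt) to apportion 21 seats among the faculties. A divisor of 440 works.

With modified divisor 440: modified quotas Ashgrove 7.320, Millford 4.082, Stonebridge 10.934.
Rounding down: Ashgrove 7, Millford 4, Stonebridge 10 (total 21).

Ashgrove 7, Millford 4, Stonebridge 10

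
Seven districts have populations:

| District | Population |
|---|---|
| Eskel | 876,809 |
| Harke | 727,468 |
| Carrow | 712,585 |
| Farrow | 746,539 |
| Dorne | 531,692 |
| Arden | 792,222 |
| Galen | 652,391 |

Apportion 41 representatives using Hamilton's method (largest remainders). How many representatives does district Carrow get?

The standard divisor is 5039706/41 ≈ 122919.659.
Standard quotas: Eskel 7.1332, Harke 5.9182, Carrow 5.7972, Farrow 6.0734, Dorne 4.3255, Arden 6.4450, Galen 5.3075.
Lower quotas: Eskel 7, Harke 5, Carrow 5, Farrow 6, Dorne 4, Arden 6, Galen 5 (sum 38, leaving 3 seats).
Remainders in descending order: Harke 0.9182, Carrow 0.7972, Arden 0.4450, Dorne 0.3255, Galen 0.3075, Eskel 0.1332, Farrow 0.0734.
Largest remainders: Harke, Carrow, Arden receive the extra seats.
Carrow receives 6.

6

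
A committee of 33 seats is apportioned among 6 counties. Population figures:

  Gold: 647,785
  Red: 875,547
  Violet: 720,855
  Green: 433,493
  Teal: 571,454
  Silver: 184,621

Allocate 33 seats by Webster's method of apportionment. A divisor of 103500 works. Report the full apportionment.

With modified divisor 103500: modified quotas Gold 6.259, Red 8.459, Violet 6.965, Green 4.188, Teal 5.521, Silver 1.784.
Rounding to the nearest integer: Gold 6, Red 8, Violet 7, Green 4, Teal 6, Silver 2 (total 33).

Gold 6, Red 8, Violet 7, Green 4, Teal 6, Silver 2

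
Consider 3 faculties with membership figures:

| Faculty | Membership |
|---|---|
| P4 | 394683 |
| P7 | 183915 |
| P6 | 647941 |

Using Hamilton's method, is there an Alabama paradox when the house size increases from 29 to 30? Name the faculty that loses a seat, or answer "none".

P7

At 29 seats: P4 9, P7 5, P6 15.
At 30 seats: P4 10, P7 4, P6 16.
P7 drops from 5 to 4.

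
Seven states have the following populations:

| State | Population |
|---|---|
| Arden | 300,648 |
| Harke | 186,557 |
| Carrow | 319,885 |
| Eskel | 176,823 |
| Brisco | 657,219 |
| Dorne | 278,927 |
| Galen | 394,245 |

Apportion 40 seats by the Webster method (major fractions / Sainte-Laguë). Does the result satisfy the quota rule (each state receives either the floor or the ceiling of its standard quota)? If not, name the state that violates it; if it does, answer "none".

Standard quotas: Arden 5.196, Harke 3.224, Carrow 5.529, Eskel 3.056, Brisco 11.359, Dorne 4.821, Galen 6.814.
Webster allocation: Arden 5, Harke 3, Carrow 6, Eskel 3, Brisco 11, Dorne 5, Galen 7.
Every allocation lies between the lower and upper quota.

none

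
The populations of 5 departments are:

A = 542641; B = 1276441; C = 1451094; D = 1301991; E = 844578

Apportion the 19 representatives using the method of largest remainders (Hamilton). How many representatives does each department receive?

Total 5416745; standard divisor 5416745/19 ≈ 285091.842.
Standard quotas: A 1.9034, B 4.4773, C 5.0899, D 4.5669, E 2.9625.
Lower quotas: A 1, B 4, C 5, D 4, E 2 (sum 16, leaving 3 seats).
Remainders in descending order: E 0.9625, A 0.9034, D 0.5669, B 0.4773, C 0.0899.
Largest remainders: E, A, D receive the extra seats.

A 2, B 4, C 5, D 5, E 3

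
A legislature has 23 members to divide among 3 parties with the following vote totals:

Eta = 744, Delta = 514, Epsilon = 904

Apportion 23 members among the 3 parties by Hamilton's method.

Eta=8; Delta=5; Epsilon=10

The standard divisor is 2162/23 = 94.
Standard quotas: Eta 7.915, Delta 5.468, Epsilon 9.617.
Lower quotas: Eta 7, Delta 5, Epsilon 9 (sum 21, leaving 2 seats).
Remainders in descending order: Eta 0.915, Epsilon 0.617, Delta 0.468.
Largest remainders: Eta, Epsilon receive the extra seats.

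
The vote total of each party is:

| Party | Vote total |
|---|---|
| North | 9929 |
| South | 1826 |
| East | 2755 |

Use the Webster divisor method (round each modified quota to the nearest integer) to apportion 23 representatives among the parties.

Standard divisor 14510/23 ≈ 630.87; standard quotas: North 15.739, South 2.894, East 4.367.
Rounding to the nearest integer gives North 16, South 3, East 4 — total 23, matching the house size, so no adjustment is needed.

North 16, South 3, East 4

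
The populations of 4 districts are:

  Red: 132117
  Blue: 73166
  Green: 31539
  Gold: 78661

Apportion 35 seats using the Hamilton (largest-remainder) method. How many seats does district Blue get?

8

Standard divisor: 315483 ÷ 35 ≈ 9013.8.
Standard quotas: Red 14.6572, Blue 8.1171, Green 3.4990, Gold 8.7267.
Lower quotas: Red 14, Blue 8, Green 3, Gold 8 (sum 33, leaving 2 seats).
Remainders in descending order: Gold 0.7267, Red 0.6572, Green 0.4990, Blue 0.1171.
The surplus seats go to Gold, Red.
Blue receives 8.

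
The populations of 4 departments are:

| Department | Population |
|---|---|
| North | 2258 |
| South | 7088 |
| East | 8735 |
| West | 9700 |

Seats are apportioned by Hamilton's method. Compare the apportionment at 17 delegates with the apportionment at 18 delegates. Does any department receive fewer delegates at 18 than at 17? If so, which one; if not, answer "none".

North

At 17 seats: North 2, South 4, East 5, West 6.
At 18 seats: North 1, South 5, East 6, West 6.
North drops from 2 to 1.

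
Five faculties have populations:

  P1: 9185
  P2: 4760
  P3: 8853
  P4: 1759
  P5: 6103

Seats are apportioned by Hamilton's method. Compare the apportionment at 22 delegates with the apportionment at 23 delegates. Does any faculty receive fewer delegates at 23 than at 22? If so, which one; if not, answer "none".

P2

At 22 seats: P1 7, P2 4, P3 6, P4 1, P5 4.
At 23 seats: P1 7, P2 3, P3 7, P4 1, P5 5.
P2 drops from 4 to 3.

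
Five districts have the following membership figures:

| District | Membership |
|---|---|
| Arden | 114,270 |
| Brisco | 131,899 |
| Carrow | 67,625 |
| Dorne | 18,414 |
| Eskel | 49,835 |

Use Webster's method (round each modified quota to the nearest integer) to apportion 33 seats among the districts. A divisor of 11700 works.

With modified divisor 11700: modified quotas Arden 9.767, Brisco 11.273, Carrow 5.780, Dorne 1.574, Eskel 4.259.
Rounding to the nearest integer: Arden 10, Brisco 11, Carrow 6, Dorne 2, Eskel 4 (total 33).

Arden 10, Brisco 11, Carrow 6, Dorne 2, Eskel 4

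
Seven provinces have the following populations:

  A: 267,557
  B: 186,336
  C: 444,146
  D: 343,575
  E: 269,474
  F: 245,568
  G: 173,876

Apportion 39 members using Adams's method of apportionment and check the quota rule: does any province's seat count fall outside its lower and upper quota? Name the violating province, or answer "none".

none

Standard quotas: A 5.405, B 3.764, C 8.972, D 6.941, E 5.444, F 4.961, G 3.513.
Adams allocation: A 5, B 4, C 9, D 7, E 5, F 5, G 4.
Every allocation lies between the lower and upper quota.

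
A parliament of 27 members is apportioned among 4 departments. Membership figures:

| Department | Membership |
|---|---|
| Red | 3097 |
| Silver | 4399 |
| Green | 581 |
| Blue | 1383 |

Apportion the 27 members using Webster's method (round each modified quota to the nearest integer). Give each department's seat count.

Red=9, Silver=12, Green=2, Blue=4

Standard divisor 9460/27 ≈ 350.37; standard quotas: Red 8.839, Silver 12.555, Green 1.658, Blue 3.947.
Rounding to the nearest integer gives 9, 13, 2, 4 = 28 seats, so the divisor must be adjusted.
With modified divisor 360: modified quotas Red 8.603, Silver 12.219, Green 1.614, Blue 3.842.
Rounding to the nearest integer: Red 9, Silver 12, Green 2, Blue 4 (total 27).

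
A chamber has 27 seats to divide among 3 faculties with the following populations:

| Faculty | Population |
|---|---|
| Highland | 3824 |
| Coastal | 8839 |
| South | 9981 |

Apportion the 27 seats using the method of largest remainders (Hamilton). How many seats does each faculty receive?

The standard divisor is 22644/27 ≈ 838.667.
Standard quotas: Highland 4.5596, Coastal 10.5393, South 11.9010.
Lower quotas: Highland 4, Coastal 10, South 11 (sum 25, leaving 2 seats).
Remainders in descending order: South 0.9010, Highland 0.5596, Coastal 0.5393.
The surplus seats go to South, Highland.

Highland=5, Coastal=10, South=12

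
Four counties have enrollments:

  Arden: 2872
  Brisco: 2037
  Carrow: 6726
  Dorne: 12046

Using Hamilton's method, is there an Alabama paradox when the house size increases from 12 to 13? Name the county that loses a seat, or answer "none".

At 12 seats: Arden 2, Brisco 1, Carrow 3, Dorne 6.
At 13 seats: Arden 1, Brisco 1, Carrow 4, Dorne 7.
Arden drops from 2 to 1.

Arden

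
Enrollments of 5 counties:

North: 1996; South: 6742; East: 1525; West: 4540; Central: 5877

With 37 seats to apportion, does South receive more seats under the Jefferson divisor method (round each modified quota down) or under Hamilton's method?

Jefferson: North 3, South 13, East 2, West 8, Central 11.
Hamilton: North 4, South 12, East 3, West 8, Central 10.
South gets 13 under Jefferson and 12 under Hamilton.

Jefferson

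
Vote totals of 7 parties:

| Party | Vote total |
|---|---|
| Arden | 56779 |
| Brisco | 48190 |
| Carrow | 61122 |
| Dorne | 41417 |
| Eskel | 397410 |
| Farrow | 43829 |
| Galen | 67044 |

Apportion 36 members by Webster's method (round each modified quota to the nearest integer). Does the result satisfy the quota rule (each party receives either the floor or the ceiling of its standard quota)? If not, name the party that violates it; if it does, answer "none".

Standard quotas: Arden 2.856, Brisco 2.424, Carrow 3.074, Dorne 2.083, Eskel 19.987, Farrow 2.204, Galen 3.372.
Webster allocation: Arden 3, Brisco 2, Carrow 3, Dorne 2, Eskel 21, Farrow 2, Galen 3.
Eskel has quota 19.987 (lower 19, upper 20) but receives 21 — outside the quota interval.

Eskel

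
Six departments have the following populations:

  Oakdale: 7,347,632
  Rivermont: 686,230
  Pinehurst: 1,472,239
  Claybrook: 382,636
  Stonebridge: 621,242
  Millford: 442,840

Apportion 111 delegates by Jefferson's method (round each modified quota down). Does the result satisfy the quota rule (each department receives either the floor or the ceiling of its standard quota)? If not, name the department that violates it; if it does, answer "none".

Standard quotas: Oakdale 74.464, Rivermont 6.955, Pinehurst 14.920, Claybrook 3.878, Stonebridge 6.296, Millford 4.488.
Jefferson allocation: Oakdale 76, Rivermont 7, Pinehurst 15, Claybrook 3, Stonebridge 6, Millford 4.
Oakdale has quota 74.464 (lower 74, upper 75) but receives 76 — outside the quota interval.

Oakdale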